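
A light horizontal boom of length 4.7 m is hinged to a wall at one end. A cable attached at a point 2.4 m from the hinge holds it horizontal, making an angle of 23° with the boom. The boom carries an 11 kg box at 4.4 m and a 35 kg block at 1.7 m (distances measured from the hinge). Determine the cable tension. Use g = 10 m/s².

T ≈ 1150 N

Taking torques about the hinge:
Box: 11 × 10 = 110 N down at 4.4 m → arm 4.4 m, τ = 110 × 4.4 = 484 N·m clockwise.
Block: 35 × 10 = 350 N down at 1.7 m → arm 1.7 m, τ = 350 × 1.7 = 595 N·m clockwise.
Total clockwise load moment = 1079 N·m.
The cable tension T acts at 2.4 m; only its component perpendicular to the boom, T sinθ, produces torque. sin 23° = 0.3907.
Στ = 0 ⇒ T × 2.4 × 0.3907 = 1079 ⇒ T = 1079 / 0.9377 = 1150 N.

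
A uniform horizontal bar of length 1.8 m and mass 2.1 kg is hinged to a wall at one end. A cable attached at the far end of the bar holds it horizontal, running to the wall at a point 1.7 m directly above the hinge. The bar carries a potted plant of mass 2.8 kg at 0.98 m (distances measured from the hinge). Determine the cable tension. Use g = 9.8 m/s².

T ≈ 36.7 N

Taking torques about the hinge:
Beam weight: 2.1 × 9.8 = 20.58 N down at 0.9 m → arm 0.9 m, τ = 20.58 × 0.9 = 18.52 N·m clockwise.
Potted plant: 2.8 × 9.8 = 27.44 N down at 0.98 m → arm 0.98 m, τ = 27.44 × 0.98 = 26.89 N·m clockwise.
Total clockwise load moment = 45.41 N·m.
The cable tension T acts at 1.8 m; only its component perpendicular to the bar, T sinθ, produces torque. sinθ = h/√(h²+d²) = 1.7/√(1.7²+1.8²) = 0.6866.
Balancing moments: T × 1.8 × 0.6866 = 45.41, giving T = 45.41 / 1.236 = 36.7 N.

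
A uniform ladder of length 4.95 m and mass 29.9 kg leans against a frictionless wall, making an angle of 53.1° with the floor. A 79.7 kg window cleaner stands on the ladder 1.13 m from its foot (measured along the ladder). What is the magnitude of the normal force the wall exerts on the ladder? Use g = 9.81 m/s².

N_wall ≈ 244 N

Take moments about the foot of the ladder.
Ladder weight 29.9×9.81 = 293.3 N acts at 2.475 m along the ladder; its horizontal arm is 2.475·cos53.1° = 1.486 m → τ = 435.8 N·m clockwise.
Window cleaner: 79.7×9.81 = 781.9 N at 1.13 m → arm 0.6785 m → τ = 530.5 N·m clockwise.
Wall normal N acts horizontally at the top; its moment arm is the height L sinθ = 4.95·sin53.1° = 3.958 m, counterclockwise.
Balancing moments: N × 3.958 = 966.3, giving N = 244 N.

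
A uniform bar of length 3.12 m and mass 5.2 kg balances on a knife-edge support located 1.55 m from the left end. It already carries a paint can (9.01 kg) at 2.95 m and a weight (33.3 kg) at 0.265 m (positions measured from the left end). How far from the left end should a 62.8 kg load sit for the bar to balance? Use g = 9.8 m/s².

Sum moments about the knife-edge support (at 1.55 m from the left end) (the support reaction has zero arm there).
Beam weight: 5.2 × 9.8 = 50.96 N down at 1.56 m → arm 0.01 m, τ = 50.96 × 0.01 = 0.5096 N·m clockwise.
Paint can: 9.01 × 9.8 = 88.3 N down at 2.95 m → arm 1.4 m, τ = 88.3 × 1.4 = 123.6 N·m clockwise.
Weight: 33.3 × 9.8 = 326.3 N down at 0.265 m → arm 1.285 m, τ = 326.3 × 1.285 = 419.3 N·m counterclockwise.
Net moment of existing loads = 295.2 N·m counterclockwise.
The load weighs 62.8 × 9.8 = 615.4 N and must supply an equal clockwise moment, so its lever arm about the knife-edge support is 295.2 / 615.4 = 0.48 m.
That puts it at 1.55 + 0.48 = 2.03 m from the left end.

x ≈ 2.03 m from the left end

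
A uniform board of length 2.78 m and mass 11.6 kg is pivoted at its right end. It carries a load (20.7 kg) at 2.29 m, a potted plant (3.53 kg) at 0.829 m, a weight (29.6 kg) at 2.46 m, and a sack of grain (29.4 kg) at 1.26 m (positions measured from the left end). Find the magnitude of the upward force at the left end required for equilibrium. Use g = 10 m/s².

Take moments about the right end.
Beam weight: 11.6 × 10 = 116 N down at 1.39 m → arm 1.39 m, τ = 116 × 1.39 = 161.2 N·m counterclockwise.
Load: 20.7 × 10 = 207 N down at 2.29 m → arm 0.49 m, τ = 207 × 0.49 = 101.4 N·m counterclockwise.
Potted plant: 3.53 × 10 = 35.3 N down at 0.829 m → arm 1.951 m, τ = 35.3 × 1.951 = 68.87 N·m counterclockwise.
Weight: 29.6 × 10 = 296 N down at 2.46 m → arm 0.32 m, τ = 296 × 0.32 = 94.72 N·m counterclockwise.
Sack of grain: 29.4 × 10 = 294 N down at 1.26 m → arm 1.52 m, τ = 294 × 1.52 = 446.9 N·m counterclockwise.
Net moment of the loads = 873.1 N·m counterclockwise.
The upward force F acts at the left end, arm 2.78 m, giving F × 2.78 clockwise.
Balancing moments: F × 2.78 = 873.1, giving F = 873.1 / 2.78 = 314 N.

F ≈ 314 N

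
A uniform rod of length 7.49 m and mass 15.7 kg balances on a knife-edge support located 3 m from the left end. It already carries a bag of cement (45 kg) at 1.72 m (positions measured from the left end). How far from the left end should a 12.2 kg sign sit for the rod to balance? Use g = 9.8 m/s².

x ≈ 6.76 m from the left end

Taking torques about the knife-edge support (at 3 m from the left end):
Beam weight: 15.7 × 9.8 = 153.9 N down at 3.745 m → arm 0.745 m, τ = 153.9 × 0.745 = 114.7 N·m clockwise.
Bag of cement: 45 × 9.8 = 441 N down at 1.72 m → arm 1.28 m, τ = 441 × 1.28 = 564.5 N·m counterclockwise.
Net moment of existing loads = 449.8 N·m counterclockwise.
The sign weighs 12.2 × 9.8 = 119.6 N and must supply an equal clockwise moment, so its lever arm about the knife-edge support is 449.8 / 119.6 = 3.76 m.
That puts it at 3 + 3.76 = 6.76 m from the left end.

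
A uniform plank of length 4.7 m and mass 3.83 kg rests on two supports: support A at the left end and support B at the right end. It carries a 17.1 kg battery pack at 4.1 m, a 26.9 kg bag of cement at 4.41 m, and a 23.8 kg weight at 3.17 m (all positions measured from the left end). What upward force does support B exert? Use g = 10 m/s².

Take moments about support A.
Beam weight: 3.83 × 10 = 38.3 N down at 2.35 m → arm 2.35 m, τ = 38.3 × 2.35 = 90 N·m clockwise.
Battery pack: 17.1 × 10 = 171 N down at 4.1 m → arm 4.1 m, τ = 171 × 4.1 = 701.1 N·m clockwise.
Bag of cement: 26.9 × 10 = 269 N down at 4.41 m → arm 4.41 m, τ = 269 × 4.41 = 1186 N·m clockwise.
Weight: 23.8 × 10 = 238 N down at 3.17 m → arm 3.17 m, τ = 238 × 3.17 = 754.5 N·m clockwise.
Net load moment about support A = 2732 N·m clockwise.
Reaction R at support B is upward at 4.7 m, arm 4.7 m → moment R × 4.7 counterclockwise.
Στ = 0 ⇒ R × 4.7 = 2732 ⇒ R = 581 N.

R_B ≈ 581 N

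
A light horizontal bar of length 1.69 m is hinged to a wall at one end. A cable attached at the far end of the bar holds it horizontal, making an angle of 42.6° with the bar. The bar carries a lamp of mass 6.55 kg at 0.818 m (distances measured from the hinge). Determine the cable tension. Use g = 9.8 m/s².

Sum moments about the hinge (the unknown hinge reaction has zero arm there).
Lamp: 6.55 × 9.8 = 64.19 N down at 0.818 m → arm 0.818 m, τ = 64.19 × 0.818 = 52.51 N·m clockwise.
Total clockwise load moment = 52.51 N·m.
The cable tension T acts at 1.69 m; only its component perpendicular to the bar, T sinθ, produces torque. sin 42.6° = 0.6769.
Στ = 0 ⇒ T × 1.69 × 0.6769 = 52.51 ⇒ T = 52.51 / 1.144 = 45.9 N.

T ≈ 45.9 N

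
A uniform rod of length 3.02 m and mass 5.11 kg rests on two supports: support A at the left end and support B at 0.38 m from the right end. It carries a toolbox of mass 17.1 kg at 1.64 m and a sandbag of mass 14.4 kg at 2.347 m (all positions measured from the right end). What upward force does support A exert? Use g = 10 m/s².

R_A ≈ 211 N

Sum moments about support B (its reaction then has zero moment arm).
Beam weight: 5.11 × 10 = 51.1 N down at 1.51 m → arm 1.13 m, τ = 51.1 × 1.13 = 57.74 N·m counterclockwise.
Toolbox: 17.1 × 10 = 171 N down at 1.64 m → arm 1.26 m, τ = 171 × 1.26 = 215.5 N·m counterclockwise.
Sandbag: 14.4 × 10 = 144 N down at 2.347 m → arm 1.967 m, τ = 144 × 1.967 = 283.2 N·m counterclockwise.
Net load moment about support B = 556.4 N·m counterclockwise.
Reaction R at support A is upward at 3.02 m, arm 2.64 m → moment R × 2.64 clockwise.
Setting net torque to zero: R × 2.64 = 556.4 → R = 211 N.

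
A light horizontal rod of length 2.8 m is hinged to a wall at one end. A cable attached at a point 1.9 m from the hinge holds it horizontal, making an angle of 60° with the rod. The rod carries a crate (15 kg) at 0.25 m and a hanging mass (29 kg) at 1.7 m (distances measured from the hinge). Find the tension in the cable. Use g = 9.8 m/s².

Taking torques about the hinge:
Crate: 15 × 9.8 = 147 N down at 0.25 m → arm 0.25 m, τ = 147 × 0.25 = 36.75 N·m clockwise.
Hanging mass: 29 × 9.8 = 284.2 N down at 1.7 m → arm 1.7 m, τ = 284.2 × 1.7 = 483.1 N·m clockwise.
Total clockwise load moment = 519.9 N·m.
The cable tension T acts at 1.9 m; only its component perpendicular to the rod, T sinθ, produces torque. sin 60° = 0.866.
For rotational equilibrium, T × 1.9 × 0.866 = 519.9, so T = 519.9 / 1.645 = 316 N.

T ≈ 316 N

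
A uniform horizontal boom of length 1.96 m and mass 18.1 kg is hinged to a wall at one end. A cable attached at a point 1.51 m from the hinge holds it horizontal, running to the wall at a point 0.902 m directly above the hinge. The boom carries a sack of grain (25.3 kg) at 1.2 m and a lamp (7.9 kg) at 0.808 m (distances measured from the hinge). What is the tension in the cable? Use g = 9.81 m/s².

About the hinge:
Beam weight: 18.1 × 9.81 = 177.6 N down at 0.98 m → arm 0.98 m, τ = 177.6 × 0.98 = 174 N·m clockwise.
Sack of grain: 25.3 × 9.81 = 248.2 N down at 1.2 m → arm 1.2 m, τ = 248.2 × 1.2 = 297.8 N·m clockwise.
Lamp: 7.9 × 9.81 = 77.5 N down at 0.808 m → arm 0.808 m, τ = 77.5 × 0.808 = 62.62 N·m clockwise.
Total clockwise load moment = 534.4 N·m.
The cable tension T acts at 1.51 m; only its component perpendicular to the boom, T sinθ, produces torque. sinθ = h/√(h²+d²) = 0.902/√(0.902²+1.51²) = 0.5128.
Στ = 0 ⇒ T × 1.51 × 0.5128 = 534.4 ⇒ T = 534.4 / 0.7743 = 690 N.

T ≈ 690 N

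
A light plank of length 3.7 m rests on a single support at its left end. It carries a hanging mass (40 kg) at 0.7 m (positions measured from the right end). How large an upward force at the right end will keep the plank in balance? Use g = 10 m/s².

Choose the left end as the axis so the unknown pivot reaction has zero arm there.
Hanging mass: 40 × 10 = 400 N down at 0.7 m → arm 3 m, τ = 400 × 3 = 1200 N·m clockwise.
Net moment of the loads = 1200 N·m clockwise.
The upward force F acts at the right end, arm 3.7 m, giving F × 3.7 counterclockwise.
Στ = 0 ⇒ F × 3.7 = 1200 ⇒ F = 1200 / 3.7 = 324 N.

F ≈ 324 N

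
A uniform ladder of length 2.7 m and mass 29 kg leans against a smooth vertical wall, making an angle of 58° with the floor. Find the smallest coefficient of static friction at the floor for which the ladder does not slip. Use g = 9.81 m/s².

Taking torques about the foot of the ladder:
Ladder weight 29×9.81 = 284.5 N acts at 1.35 m along the ladder; its horizontal arm is 1.35·cos58° = 0.7154 m → τ = 203.5 N·m clockwise.
Wall normal N acts horizontally at the top; its moment arm is the height L sinθ = 2.7·sin58° = 2.29 m, counterclockwise.
For rotational equilibrium, N × 2.29 = 203.5, so N = 88.86 N.
ΣFx = 0 ⇒ f = N_wall = 88.86 N. ΣFy = 0 ⇒ N_floor = 284.5 N.
μ_min = f / N_floor = 88.86 / 284.5 = 0.312.

μ_min ≈ 0.312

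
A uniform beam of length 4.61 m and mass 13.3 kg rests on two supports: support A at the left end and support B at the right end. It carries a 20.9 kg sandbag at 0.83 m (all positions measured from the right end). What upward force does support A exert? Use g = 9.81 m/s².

Sum moments about support B (its reaction then has zero moment arm).
Beam weight: 13.3 × 9.81 = 130.5 N down at 2.305 m → arm 2.305 m, τ = 130.5 × 2.305 = 300.8 N·m counterclockwise.
Sandbag: 20.9 × 9.81 = 205 N down at 0.83 m → arm 0.83 m, τ = 205 × 0.83 = 170.2 N·m counterclockwise.
Net load moment about support B = 471 N·m counterclockwise.
Reaction R at support A is upward at 4.61 m, arm 4.61 m → moment R × 4.61 clockwise.
For rotational equilibrium, R × 4.61 = 471, so R = 102 N.

R_A ≈ 102 N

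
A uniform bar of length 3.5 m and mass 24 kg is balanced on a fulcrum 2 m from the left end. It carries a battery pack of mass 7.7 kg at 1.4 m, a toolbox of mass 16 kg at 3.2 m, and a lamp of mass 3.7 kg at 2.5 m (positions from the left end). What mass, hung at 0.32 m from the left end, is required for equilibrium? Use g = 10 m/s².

Taking torques about the fulcrum (at 2 m from the left end):
Beam weight: 24 × 10 = 240 N down at 1.75 m → arm 0.25 m, τ = 240 × 0.25 = 60 N·m counterclockwise.
Battery pack: 7.7 × 10 = 77 N down at 1.4 m → arm 0.6 m, τ = 77 × 0.6 = 46.2 N·m counterclockwise.
Toolbox: 16 × 10 = 160 N down at 3.2 m → arm 1.2 m, τ = 160 × 1.2 = 192 N·m clockwise.
Lamp: 3.7 × 10 = 37 N down at 2.5 m → arm 0.5 m, τ = 37 × 0.5 = 18.5 N·m clockwise.
Net moment of known loads = 104.3 N·m clockwise.
An unknown mass m at 0.32 m has arm 1.68 m; its moment is m·g·1.68 counterclockwise.
Στ = 0 ⇒ m × 10 × 1.68 = 104.3 ⇒ m = 104.3 / (10 × 1.68) = 6.21 kg.

m ≈ 6.21 kg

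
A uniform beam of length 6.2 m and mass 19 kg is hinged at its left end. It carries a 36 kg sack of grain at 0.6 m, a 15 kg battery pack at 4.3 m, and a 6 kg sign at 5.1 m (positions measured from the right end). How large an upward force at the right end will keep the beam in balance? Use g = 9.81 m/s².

F ≈ 468 N

Choose the left end as the axis so the unknown pivot reaction has zero arm there.
Beam weight: 19 × 9.81 = 186.4 N down at 3.1 m → arm 3.1 m, τ = 186.4 × 3.1 = 577.8 N·m clockwise.
Sack of grain: 36 × 9.81 = 353.2 N down at 0.6 m → arm 5.6 m, τ = 353.2 × 5.6 = 1978 N·m clockwise.
Battery pack: 15 × 9.81 = 147.2 N down at 4.3 m → arm 1.9 m, τ = 147.2 × 1.9 = 279.7 N·m clockwise.
Sign: 6 × 9.81 = 58.86 N down at 5.1 m → arm 1.1 m, τ = 58.86 × 1.1 = 64.75 N·m clockwise.
Net moment of the loads = 2900 N·m clockwise.
The upward force F acts at the right end, arm 6.2 m, giving F × 6.2 counterclockwise.
For rotational equilibrium, F × 6.2 = 2900, so F = 2900 / 6.2 = 468 N.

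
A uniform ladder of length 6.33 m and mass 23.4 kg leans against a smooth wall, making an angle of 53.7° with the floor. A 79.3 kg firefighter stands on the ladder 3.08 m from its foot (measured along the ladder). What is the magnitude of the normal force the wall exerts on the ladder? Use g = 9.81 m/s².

Take moments about the foot of the ladder.
Ladder weight 23.4×9.81 = 229.6 N acts at 3.165 m along the ladder; its horizontal arm is 3.165·cos53.7° = 1.874 m → τ = 430.3 N·m clockwise.
Firefighter: 79.3×9.81 = 777.9 N at 3.08 m → arm 1.823 m → τ = 1418 N·m clockwise.
Wall normal N acts horizontally at the top; its moment arm is the height L sinθ = 6.33·sin53.7° = 5.102 m, counterclockwise.
Setting net torque to zero: N × 5.102 = 1848 → N = 362 N.

N_wall ≈ 362 N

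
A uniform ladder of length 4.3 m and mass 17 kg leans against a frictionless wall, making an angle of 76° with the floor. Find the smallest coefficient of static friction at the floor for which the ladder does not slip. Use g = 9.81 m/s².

Take moments about the foot of the ladder.
Ladder weight 17×9.81 = 166.8 N acts at 2.15 m along the ladder; its horizontal arm is 2.15·cos76° = 0.5201 m → τ = 86.75 N·m clockwise.
Wall normal N acts horizontally at the top; its moment arm is the height L sinθ = 4.3·sin76° = 4.172 m, counterclockwise.
Στ = 0 ⇒ N × 4.172 = 86.75 ⇒ N = 20.79 N.
ΣFx = 0 ⇒ f = N_wall = 20.79 N. ΣFy = 0 ⇒ N_floor = 166.8 N.
μ_min = f / N_floor = 20.79 / 166.8 = 0.125.

μ_min ≈ 0.125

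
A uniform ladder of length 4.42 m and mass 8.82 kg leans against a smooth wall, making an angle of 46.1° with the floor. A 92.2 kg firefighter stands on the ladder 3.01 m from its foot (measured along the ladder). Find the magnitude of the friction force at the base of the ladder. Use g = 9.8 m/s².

f ≈ 634 N

Sum moments about the foot of the ladder (the floor normal and friction both act there and drop out).
Ladder weight 8.82×9.8 = 86.44 N acts at 2.21 m along the ladder; its horizontal arm is 2.21·cos46.1° = 1.532 m → τ = 132.4 N·m clockwise.
Firefighter: 92.2×9.8 = 903.6 N at 3.01 m → arm 2.087 m → τ = 1886 N·m clockwise.
Wall normal N acts horizontally at the top; its moment arm is the height L sinθ = 4.42·sin46.1° = 3.185 m, counterclockwise.
Setting net torque to zero: N × 3.185 = 2018 → N = 634 N.
ΣFx = 0: friction at the foot balances the wall's push, so f = N_wall = 634 N.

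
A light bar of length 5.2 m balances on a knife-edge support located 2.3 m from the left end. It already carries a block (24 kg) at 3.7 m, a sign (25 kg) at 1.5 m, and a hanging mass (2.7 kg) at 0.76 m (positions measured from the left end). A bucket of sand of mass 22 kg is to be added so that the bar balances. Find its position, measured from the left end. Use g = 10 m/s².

x ≈ 1.87 m from the left end

Sum moments about the knife-edge support (at 2.3 m from the left end) (the support reaction has zero arm there).
Block: 24 × 10 = 240 N down at 3.7 m → arm 1.4 m, τ = 240 × 1.4 = 336 N·m clockwise.
Sign: 25 × 10 = 250 N down at 1.5 m → arm 0.8 m, τ = 250 × 0.8 = 200 N·m counterclockwise.
Hanging mass: 2.7 × 10 = 27 N down at 0.76 m → arm 1.54 m, τ = 27 × 1.54 = 41.58 N·m counterclockwise.
Net moment of existing loads = 94.42 N·m clockwise.
The bucket of sand weighs 22 × 10 = 220 N and must supply an equal counterclockwise moment, so its lever arm about the knife-edge support is 94.42 / 220 = 0.429 m.
That puts it at 2.3 − 0.429 = 1.87 m from the left end.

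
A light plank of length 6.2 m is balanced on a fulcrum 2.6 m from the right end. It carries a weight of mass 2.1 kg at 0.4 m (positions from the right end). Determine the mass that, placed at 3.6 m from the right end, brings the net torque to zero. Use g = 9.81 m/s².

About the fulcrum (at 2.6 m from the right end):
Weight: 2.1 × 9.81 = 20.6 N down at 0.4 m → arm 2.2 m, τ = 20.6 × 2.2 = 45.32 N·m clockwise.
Net moment of known loads = 45.32 N·m clockwise.
An unknown mass m at 3.6 m has arm 1 m; its moment is m·g·1 counterclockwise.
For rotational equilibrium, m × 9.81 × 1 = 45.32, so m = 45.32 / (9.81 × 1) = 4.62 kg.

m ≈ 4.62 kg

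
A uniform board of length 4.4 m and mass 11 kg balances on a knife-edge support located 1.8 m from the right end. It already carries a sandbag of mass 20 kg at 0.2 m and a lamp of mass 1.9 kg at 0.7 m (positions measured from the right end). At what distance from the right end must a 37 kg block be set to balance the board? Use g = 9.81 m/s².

About the knife-edge support (at 1.8 m from the right end):
Beam weight: 11 × 9.81 = 107.9 N down at 2.2 m → arm 0.4 m, τ = 107.9 × 0.4 = 43.16 N·m counterclockwise.
Sandbag: 20 × 9.81 = 196.2 N down at 0.2 m → arm 1.6 m, τ = 196.2 × 1.6 = 313.9 N·m clockwise.
Lamp: 1.9 × 9.81 = 18.64 N down at 0.7 m → arm 1.1 m, τ = 18.64 × 1.1 = 20.5 N·m clockwise.
Net moment of existing loads = 291.2 N·m clockwise.
The block weighs 37 × 9.81 = 363 N and must supply an equal counterclockwise moment, so its lever arm about the knife-edge support is 291.2 / 363 = 0.802 m.
That puts it at 1.8 + 0.802 = 2.6 m from the right end.

x ≈ 2.6 m from the right end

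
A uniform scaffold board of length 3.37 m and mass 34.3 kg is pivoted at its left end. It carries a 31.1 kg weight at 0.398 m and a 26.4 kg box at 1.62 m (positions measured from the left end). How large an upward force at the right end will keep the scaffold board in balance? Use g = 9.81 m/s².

F ≈ 329 N

Take moments about the left end.
Beam weight: 34.3 × 9.81 = 336.5 N down at 1.685 m → arm 1.685 m, τ = 336.5 × 1.685 = 567 N·m clockwise.
Weight: 31.1 × 9.81 = 305.1 N down at 0.398 m → arm 0.398 m, τ = 305.1 × 0.398 = 121.4 N·m clockwise.
Box: 26.4 × 9.81 = 259 N down at 1.62 m → arm 1.62 m, τ = 259 × 1.62 = 419.6 N·m clockwise.
Net moment of the loads = 1108 N·m clockwise.
The upward force F acts at the right end, arm 3.37 m, giving F × 3.37 counterclockwise.
For rotational equilibrium, F × 3.37 = 1108, so F = 1108 / 3.37 = 329 N.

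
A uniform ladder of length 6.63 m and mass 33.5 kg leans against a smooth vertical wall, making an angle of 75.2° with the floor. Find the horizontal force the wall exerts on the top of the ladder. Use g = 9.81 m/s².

Choose the foot of the ladder as the axis so the floor normal and friction both act there and drop out.
Ladder weight 33.5×9.81 = 328.6 N acts at 3.315 m along the ladder; its horizontal arm is 3.315·cos75.2° = 0.8468 m → τ = 278.3 N·m clockwise.
Wall normal N acts horizontally at the top; its moment arm is the height L sinθ = 6.63·sin75.2° = 6.41 m, counterclockwise.
Setting net torque to zero: N × 6.41 = 278.3 → N = 43.4 N.

N_wall ≈ 43.4 N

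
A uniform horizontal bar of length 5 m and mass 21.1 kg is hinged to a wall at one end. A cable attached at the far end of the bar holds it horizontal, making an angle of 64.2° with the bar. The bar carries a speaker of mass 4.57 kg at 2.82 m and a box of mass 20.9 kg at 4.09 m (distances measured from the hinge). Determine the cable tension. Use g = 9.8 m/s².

Taking torques about the hinge:
Beam weight: 21.1 × 9.8 = 206.8 N down at 2.5 m → arm 2.5 m, τ = 206.8 × 2.5 = 517 N·m clockwise.
Speaker: 4.57 × 9.8 = 44.79 N down at 2.82 m → arm 2.82 m, τ = 44.79 × 2.82 = 126.3 N·m clockwise.
Box: 20.9 × 9.8 = 204.8 N down at 4.09 m → arm 4.09 m, τ = 204.8 × 4.09 = 837.6 N·m clockwise.
Total clockwise load moment = 1481 N·m.
The cable tension T acts at 5 m; only its component perpendicular to the bar, T sinθ, produces torque. sin 64.2° = 0.9003.
Στ = 0 ⇒ T × 5 × 0.9003 = 1481 ⇒ T = 1481 / 4.502 = 329 N.

T ≈ 329 N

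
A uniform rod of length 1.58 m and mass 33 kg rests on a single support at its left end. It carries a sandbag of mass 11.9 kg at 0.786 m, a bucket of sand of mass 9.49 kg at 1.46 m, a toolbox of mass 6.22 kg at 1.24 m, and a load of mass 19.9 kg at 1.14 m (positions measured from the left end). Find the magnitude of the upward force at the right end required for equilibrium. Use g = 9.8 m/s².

Take moments about the left end.
Beam weight: 33 × 9.8 = 323.4 N down at 0.79 m → arm 0.79 m, τ = 323.4 × 0.79 = 255.5 N·m clockwise.
Sandbag: 11.9 × 9.8 = 116.6 N down at 0.786 m → arm 0.786 m, τ = 116.6 × 0.786 = 91.65 N·m clockwise.
Bucket of sand: 9.49 × 9.8 = 93 N down at 1.46 m → arm 1.46 m, τ = 93 × 1.46 = 135.8 N·m clockwise.
Toolbox: 6.22 × 9.8 = 60.96 N down at 1.24 m → arm 1.24 m, τ = 60.96 × 1.24 = 75.59 N·m clockwise.
Load: 19.9 × 9.8 = 195 N down at 1.14 m → arm 1.14 m, τ = 195 × 1.14 = 222.3 N·m clockwise.
Net moment of the loads = 780.8 N·m clockwise.
The upward force F acts at the right end, arm 1.58 m, giving F × 1.58 counterclockwise.
Setting net torque to zero: F × 1.58 = 780.8 → F = 780.8 / 1.58 = 494 N.

F ≈ 494 N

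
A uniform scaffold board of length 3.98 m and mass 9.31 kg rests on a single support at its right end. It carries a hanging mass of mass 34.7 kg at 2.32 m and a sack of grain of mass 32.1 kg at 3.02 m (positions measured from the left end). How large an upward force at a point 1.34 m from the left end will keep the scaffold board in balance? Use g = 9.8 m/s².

F ≈ 397 N

Choose the right end as the axis so the unknown pivot reaction has zero arm there.
Beam weight: 9.31 × 9.8 = 91.24 N down at 1.99 m → arm 1.99 m, τ = 91.24 × 1.99 = 181.6 N·m counterclockwise.
Hanging mass: 34.7 × 9.8 = 340.1 N down at 2.32 m → arm 1.66 m, τ = 340.1 × 1.66 = 564.6 N·m counterclockwise.
Sack of grain: 32.1 × 9.8 = 314.6 N down at 3.02 m → arm 0.96 m, τ = 314.6 × 0.96 = 302 N·m counterclockwise.
Net moment of the loads = 1048 N·m counterclockwise.
The upward force F acts at a point 1.34 m from the left end, arm 2.64 m, giving F × 2.64 clockwise.
Στ = 0 ⇒ F × 2.64 = 1048 ⇒ F = 1048 / 2.64 = 397 N.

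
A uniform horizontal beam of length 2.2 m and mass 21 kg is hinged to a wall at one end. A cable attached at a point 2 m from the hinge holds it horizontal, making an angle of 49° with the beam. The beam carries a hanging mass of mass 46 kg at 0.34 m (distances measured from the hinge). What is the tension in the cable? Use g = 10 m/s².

Choose the hinge as the axis so the unknown hinge reaction has zero arm there.
Beam weight: 21 × 10 = 210 N down at 1.1 m → arm 1.1 m, τ = 210 × 1.1 = 231 N·m clockwise.
Hanging mass: 46 × 10 = 460 N down at 0.34 m → arm 0.34 m, τ = 460 × 0.34 = 156.4 N·m clockwise.
Total clockwise load moment = 387.4 N·m.
The cable tension T acts at 2 m; only its component perpendicular to the beam, T sinθ, produces torque. sin 49° = 0.7547.
Setting net torque to zero: T × 2 × 0.7547 = 387.4 → T = 387.4 / 1.509 = 257 N.

T ≈ 257 N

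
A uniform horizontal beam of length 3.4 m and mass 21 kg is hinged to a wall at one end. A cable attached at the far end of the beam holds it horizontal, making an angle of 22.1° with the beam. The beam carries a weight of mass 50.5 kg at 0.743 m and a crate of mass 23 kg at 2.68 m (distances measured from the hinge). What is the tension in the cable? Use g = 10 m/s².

Taking torques about the hinge:
Beam weight: 21 × 10 = 210 N down at 1.7 m → arm 1.7 m, τ = 210 × 1.7 = 357 N·m clockwise.
Weight: 50.5 × 10 = 505 N down at 0.743 m → arm 0.743 m, τ = 505 × 0.743 = 375.2 N·m clockwise.
Crate: 23 × 10 = 230 N down at 2.68 m → arm 2.68 m, τ = 230 × 2.68 = 616.4 N·m clockwise.
Total clockwise load moment = 1349 N·m.
The cable tension T acts at 3.4 m; only its component perpendicular to the beam, T sinθ, produces torque. sin 22.1° = 0.3762.
Στ = 0 ⇒ T × 3.4 × 0.3762 = 1349 ⇒ T = 1349 / 1.279 = 1050 N.

T ≈ 1050 N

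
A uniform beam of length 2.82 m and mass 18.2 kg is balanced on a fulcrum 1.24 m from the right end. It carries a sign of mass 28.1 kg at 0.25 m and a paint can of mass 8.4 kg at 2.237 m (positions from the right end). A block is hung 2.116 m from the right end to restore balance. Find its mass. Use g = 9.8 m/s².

Take moments about the fulcrum (at 1.24 m from the right end).
Beam weight: 18.2 × 9.8 = 178.4 N down at 1.41 m → arm 0.17 m, τ = 178.4 × 0.17 = 30.33 N·m counterclockwise.
Sign: 28.1 × 9.8 = 275.4 N down at 0.25 m → arm 0.99 m, τ = 275.4 × 0.99 = 272.6 N·m clockwise.
Paint can: 8.4 × 9.8 = 82.32 N down at 2.237 m → arm 0.997 m, τ = 82.32 × 0.997 = 82.07 N·m counterclockwise.
Net moment of known loads = 160.2 N·m clockwise.
An unknown mass m at 2.116 m has arm 0.876 m; its moment is m·g·0.876 counterclockwise.
For rotational equilibrium, m × 9.8 × 0.876 = 160.2, so m = 160.2 / (9.8 × 0.876) = 18.7 kg.

m ≈ 18.7 kg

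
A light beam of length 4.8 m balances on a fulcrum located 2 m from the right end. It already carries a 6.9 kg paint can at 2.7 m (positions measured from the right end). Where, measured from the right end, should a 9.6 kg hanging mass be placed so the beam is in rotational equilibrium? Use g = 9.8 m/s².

x ≈ 1.5 m from the right end

Taking torques about the fulcrum (at 2 m from the right end):
Paint can: 6.9 × 9.8 = 67.62 N down at 2.7 m → arm 0.7 m, τ = 67.62 × 0.7 = 47.33 N·m counterclockwise.
Net moment of existing loads = 47.33 N·m counterclockwise.
The hanging mass weighs 9.6 × 9.8 = 94.08 N and must supply an equal clockwise moment, so its lever arm about the fulcrum is 47.33 / 94.08 = 0.503 m.
That puts it at 2 − 0.503 = 1.5 m from the right end.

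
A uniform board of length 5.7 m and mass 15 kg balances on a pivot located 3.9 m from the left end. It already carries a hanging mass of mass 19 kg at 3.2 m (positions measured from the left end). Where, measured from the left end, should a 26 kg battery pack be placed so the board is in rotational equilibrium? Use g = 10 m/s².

x ≈ 5.02 m from the left end

Take moments about the pivot (at 3.9 m from the left end).
Beam weight: 15 × 10 = 150 N down at 2.85 m → arm 1.05 m, τ = 150 × 1.05 = 157.5 N·m counterclockwise.
Hanging mass: 19 × 10 = 190 N down at 3.2 m → arm 0.7 m, τ = 190 × 0.7 = 133 N·m counterclockwise.
Net moment of existing loads = 290.5 N·m counterclockwise.
The battery pack weighs 26 × 10 = 260 N and must supply an equal clockwise moment, so its lever arm about the pivot is 290.5 / 260 = 1.12 m.
That puts it at 3.9 + 1.12 = 5.02 m from the left end.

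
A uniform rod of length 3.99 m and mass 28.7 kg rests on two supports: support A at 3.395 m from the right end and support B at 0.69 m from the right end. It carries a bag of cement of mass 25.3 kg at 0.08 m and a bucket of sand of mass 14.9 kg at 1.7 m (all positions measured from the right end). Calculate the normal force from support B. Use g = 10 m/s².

R_B ≈ 552 N

About support A:
Beam weight: 28.7 × 10 = 287 N down at 1.995 m → arm 1.4 m, τ = 287 × 1.4 = 401.8 N·m clockwise.
Bag of cement: 25.3 × 10 = 253 N down at 0.08 m → arm 3.315 m, τ = 253 × 3.315 = 838.7 N·m clockwise.
Bucket of sand: 14.9 × 10 = 149 N down at 1.7 m → arm 1.695 m, τ = 149 × 1.695 = 252.6 N·m clockwise.
Net load moment about support A = 1493 N·m clockwise.
Reaction R at support B is upward at 0.69 m, arm 2.705 m → moment R × 2.705 counterclockwise.
Στ = 0 ⇒ R × 2.705 = 1493 ⇒ R = 552 N.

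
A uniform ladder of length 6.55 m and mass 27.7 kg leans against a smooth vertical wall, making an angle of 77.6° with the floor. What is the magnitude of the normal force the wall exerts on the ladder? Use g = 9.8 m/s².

Sum moments about the foot of the ladder (the floor normal and friction both act there and drop out).
Ladder weight 27.7×9.8 = 271.5 N acts at 3.275 m along the ladder; its horizontal arm is 3.275·cos77.6° = 0.7033 m → τ = 190.9 N·m clockwise.
Wall normal N acts horizontally at the top; its moment arm is the height L sinθ = 6.55·sin77.6° = 6.397 m, counterclockwise.
Setting net torque to zero: N × 6.397 = 190.9 → N = 29.8 N.

N_wall ≈ 29.8 N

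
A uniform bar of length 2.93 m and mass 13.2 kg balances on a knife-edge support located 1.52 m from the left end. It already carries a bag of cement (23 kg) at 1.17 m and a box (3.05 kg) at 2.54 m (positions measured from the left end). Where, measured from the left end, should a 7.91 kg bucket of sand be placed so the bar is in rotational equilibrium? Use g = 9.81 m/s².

Take moments about the knife-edge support (at 1.52 m from the left end).
Beam weight: 13.2 × 9.81 = 129.5 N down at 1.465 m → arm 0.055 m, τ = 129.5 × 0.055 = 7.122 N·m counterclockwise.
Bag of cement: 23 × 9.81 = 225.6 N down at 1.17 m → arm 0.35 m, τ = 225.6 × 0.35 = 78.96 N·m counterclockwise.
Box: 3.05 × 9.81 = 29.92 N down at 2.54 m → arm 1.02 m, τ = 29.92 × 1.02 = 30.52 N·m clockwise.
Net moment of existing loads = 55.56 N·m counterclockwise.
The bucket of sand weighs 7.91 × 9.81 = 77.6 N and must supply an equal clockwise moment, so its lever arm about the knife-edge support is 55.56 / 77.6 = 0.716 m.
That puts it at 1.52 + 0.716 = 2.24 m from the left end.

x ≈ 2.24 m from the left end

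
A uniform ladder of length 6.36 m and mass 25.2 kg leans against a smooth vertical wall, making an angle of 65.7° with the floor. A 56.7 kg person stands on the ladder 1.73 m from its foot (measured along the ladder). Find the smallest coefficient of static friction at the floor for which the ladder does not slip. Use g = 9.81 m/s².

μ_min ≈ 0.154

Choose the foot of the ladder as the axis so the floor normal and friction both act there and drop out.
Ladder weight 25.2×9.81 = 247.2 N acts at 3.18 m along the ladder; its horizontal arm is 3.18·cos65.7° = 1.309 m → τ = 323.6 N·m clockwise.
Person: 56.7×9.81 = 556.2 N at 1.73 m → arm 0.7119 m → τ = 396 N·m clockwise.
Wall normal N acts horizontally at the top; its moment arm is the height L sinθ = 6.36·sin65.7° = 5.797 m, counterclockwise.
Setting net torque to zero: N × 5.797 = 719.6 → N = 124.1 N.
ΣFx = 0 ⇒ f = N_wall = 124.1 N. ΣFy = 0 ⇒ N_floor = 803.4 N.
μ_min = f / N_floor = 124.1 / 803.4 = 0.154.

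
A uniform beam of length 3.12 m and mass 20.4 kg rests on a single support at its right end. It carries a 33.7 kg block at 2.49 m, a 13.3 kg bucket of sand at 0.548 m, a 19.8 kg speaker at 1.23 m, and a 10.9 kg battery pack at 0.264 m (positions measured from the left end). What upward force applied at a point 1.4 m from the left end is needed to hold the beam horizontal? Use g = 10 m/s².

Take moments about the right end.
Beam weight: 20.4 × 10 = 204 N down at 1.56 m → arm 1.56 m, τ = 204 × 1.56 = 318.2 N·m counterclockwise.
Block: 33.7 × 10 = 337 N down at 2.49 m → arm 0.63 m, τ = 337 × 0.63 = 212.3 N·m counterclockwise.
Bucket of sand: 13.3 × 10 = 133 N down at 0.548 m → arm 2.572 m, τ = 133 × 2.572 = 342.1 N·m counterclockwise.
Speaker: 19.8 × 10 = 198 N down at 1.23 m → arm 1.89 m, τ = 198 × 1.89 = 374.2 N·m counterclockwise.
Battery pack: 10.9 × 10 = 109 N down at 0.264 m → arm 2.856 m, τ = 109 × 2.856 = 311.3 N·m counterclockwise.
Net moment of the loads = 1558 N·m counterclockwise.
The upward force F acts at a point 1.4 m from the left end, arm 1.72 m, giving F × 1.72 clockwise.
Balancing moments: F × 1.72 = 1558, giving F = 1558 / 1.72 = 906 N.

F ≈ 906 N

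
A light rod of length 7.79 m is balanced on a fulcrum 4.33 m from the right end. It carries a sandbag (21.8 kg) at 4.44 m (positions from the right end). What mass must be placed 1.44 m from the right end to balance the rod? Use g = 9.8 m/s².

m ≈ 0.83 kg

Take moments about the fulcrum (at 4.33 m from the right end).
Sandbag: 21.8 × 9.8 = 213.6 N down at 4.44 m → arm 0.11 m, τ = 213.6 × 0.11 = 23.5 N·m counterclockwise.
Net moment of known loads = 23.5 N·m counterclockwise.
An unknown mass m at 1.44 m has arm 2.89 m; its moment is m·g·2.89 clockwise.
Στ = 0 ⇒ m × 9.8 × 2.89 = 23.5 ⇒ m = 23.5 / (9.8 × 2.89) = 0.83 kg.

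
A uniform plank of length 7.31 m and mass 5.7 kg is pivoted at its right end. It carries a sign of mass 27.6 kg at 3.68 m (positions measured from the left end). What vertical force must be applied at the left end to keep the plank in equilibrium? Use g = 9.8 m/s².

Sum moments about the right end (the unknown pivot reaction has zero arm there).
Beam weight: 5.7 × 9.8 = 55.86 N down at 3.655 m → arm 3.655 m, τ = 55.86 × 3.655 = 204.2 N·m counterclockwise.
Sign: 27.6 × 9.8 = 270.5 N down at 3.68 m → arm 3.63 m, τ = 270.5 × 3.63 = 981.9 N·m counterclockwise.
Net moment of the loads = 1186 N·m counterclockwise.
The upward force F acts at the left end, arm 7.31 m, giving F × 7.31 clockwise.
For rotational equilibrium, F × 7.31 = 1186, so F = 1186 / 7.31 = 162 N.

F ≈ 162 N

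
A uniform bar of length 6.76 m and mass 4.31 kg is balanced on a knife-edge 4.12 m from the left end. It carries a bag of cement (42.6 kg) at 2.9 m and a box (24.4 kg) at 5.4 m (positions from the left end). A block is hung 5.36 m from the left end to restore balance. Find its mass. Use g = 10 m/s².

m ≈ 19.3 kg

Take moments about the knife-edge (at 4.12 m from the left end).
Beam weight: 4.31 × 10 = 43.1 N down at 3.38 m → arm 0.74 m, τ = 43.1 × 0.74 = 31.89 N·m counterclockwise.
Bag of cement: 42.6 × 10 = 426 N down at 2.9 m → arm 1.22 m, τ = 426 × 1.22 = 519.7 N·m counterclockwise.
Box: 24.4 × 10 = 244 N down at 5.4 m → arm 1.28 m, τ = 244 × 1.28 = 312.3 N·m clockwise.
Net moment of known loads = 239.3 N·m counterclockwise.
An unknown mass m at 5.36 m has arm 1.24 m; its moment is m·g·1.24 clockwise.
Setting net torque to zero: m × 10 × 1.24 = 239.3 → m = 239.3 / (10 × 1.24) = 19.3 kg.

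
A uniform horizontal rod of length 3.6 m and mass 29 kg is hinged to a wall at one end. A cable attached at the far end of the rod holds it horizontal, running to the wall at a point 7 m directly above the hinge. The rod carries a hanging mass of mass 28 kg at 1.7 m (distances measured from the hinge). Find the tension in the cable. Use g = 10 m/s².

T ≈ 312 N

Choose the hinge as the axis so the unknown hinge reaction has zero arm there.
Beam weight: 29 × 10 = 290 N down at 1.8 m → arm 1.8 m, τ = 290 × 1.8 = 522 N·m clockwise.
Hanging mass: 28 × 10 = 280 N down at 1.7 m → arm 1.7 m, τ = 280 × 1.7 = 476 N·m clockwise.
Total clockwise load moment = 998 N·m.
The cable tension T acts at 3.6 m; only its component perpendicular to the rod, T sinθ, produces torque. sinθ = h/√(h²+d²) = 7/√(7²+3.6²) = 0.8893.
Balancing moments: T × 3.6 × 0.8893 = 998, giving T = 998 / 3.201 = 312 N.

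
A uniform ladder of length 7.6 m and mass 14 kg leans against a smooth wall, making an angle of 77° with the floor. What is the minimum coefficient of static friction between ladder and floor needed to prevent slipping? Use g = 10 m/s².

μ_min ≈ 0.115

Take moments about the foot of the ladder.
Ladder weight 14×10 = 140 N acts at 3.8 m along the ladder; its horizontal arm is 3.8·cos77° = 0.8548 m → τ = 119.7 N·m clockwise.
Wall normal N acts horizontally at the top; its moment arm is the height L sinθ = 7.6·sin77° = 7.405 m, counterclockwise.
Balancing moments: N × 7.405 = 119.7, giving N = 16.16 N.
ΣFx = 0 ⇒ f = N_wall = 16.16 N. ΣFy = 0 ⇒ N_floor = 140 N.
μ_min = f / N_floor = 16.16 / 140 = 0.115.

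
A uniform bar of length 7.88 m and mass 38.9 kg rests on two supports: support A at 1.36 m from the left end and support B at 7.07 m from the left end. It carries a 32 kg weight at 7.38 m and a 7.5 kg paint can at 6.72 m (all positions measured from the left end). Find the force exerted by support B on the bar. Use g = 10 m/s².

Taking torques about support A:
Beam weight: 38.9 × 10 = 389 N down at 3.94 m → arm 2.58 m, τ = 389 × 2.58 = 1004 N·m clockwise.
Weight: 32 × 10 = 320 N down at 7.38 m → arm 6.02 m, τ = 320 × 6.02 = 1926 N·m clockwise.
Paint can: 7.5 × 10 = 75 N down at 6.72 m → arm 5.36 m, τ = 75 × 5.36 = 402 N·m clockwise.
Net load moment about support A = 3332 N·m clockwise.
Reaction R at support B is upward at 7.07 m, arm 5.71 m → moment R × 5.71 counterclockwise.
Στ = 0 ⇒ R × 5.71 = 3332 ⇒ R = 584 N.

R_B ≈ 584 N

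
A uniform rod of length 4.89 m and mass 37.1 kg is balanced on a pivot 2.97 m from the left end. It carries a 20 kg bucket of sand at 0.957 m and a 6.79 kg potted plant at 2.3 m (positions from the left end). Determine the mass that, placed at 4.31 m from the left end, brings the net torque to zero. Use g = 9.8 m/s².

m ≈ 48 kg

Take moments about the pivot (at 2.97 m from the left end).
Beam weight: 37.1 × 9.8 = 363.6 N down at 2.445 m → arm 0.525 m, τ = 363.6 × 0.525 = 190.9 N·m counterclockwise.
Bucket of sand: 20 × 9.8 = 196 N down at 0.957 m → arm 2.013 m, τ = 196 × 2.013 = 394.5 N·m counterclockwise.
Potted plant: 6.79 × 9.8 = 66.54 N down at 2.3 m → arm 0.67 m, τ = 66.54 × 0.67 = 44.58 N·m counterclockwise.
Net moment of known loads = 630 N·m counterclockwise.
An unknown mass m at 4.31 m has arm 1.34 m; its moment is m·g·1.34 clockwise.
Στ = 0 ⇒ m × 9.8 × 1.34 = 630 ⇒ m = 630 / (9.8 × 1.34) = 48 kg.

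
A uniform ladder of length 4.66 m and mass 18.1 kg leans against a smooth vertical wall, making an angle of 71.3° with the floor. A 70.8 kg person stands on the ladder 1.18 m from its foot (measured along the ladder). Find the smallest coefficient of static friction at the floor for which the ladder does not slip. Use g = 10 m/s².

Choose the foot of the ladder as the axis so the floor normal and friction both act there and drop out.
Ladder weight 18.1×10 = 181 N acts at 2.33 m along the ladder; its horizontal arm is 2.33·cos71.3° = 0.747 m → τ = 135.2 N·m clockwise.
Person: 70.8×10 = 708 N at 1.18 m → arm 0.3783 m → τ = 267.8 N·m clockwise.
Wall normal N acts horizontally at the top; its moment arm is the height L sinθ = 4.66·sin71.3° = 4.414 m, counterclockwise.
Στ = 0 ⇒ N × 4.414 = 403 ⇒ N = 91.3 N.
ΣFx = 0 ⇒ f = N_wall = 91.3 N. ΣFy = 0 ⇒ N_floor = 889 N.
μ_min = f / N_floor = 91.3 / 889 = 0.103.

μ_min ≈ 0.103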